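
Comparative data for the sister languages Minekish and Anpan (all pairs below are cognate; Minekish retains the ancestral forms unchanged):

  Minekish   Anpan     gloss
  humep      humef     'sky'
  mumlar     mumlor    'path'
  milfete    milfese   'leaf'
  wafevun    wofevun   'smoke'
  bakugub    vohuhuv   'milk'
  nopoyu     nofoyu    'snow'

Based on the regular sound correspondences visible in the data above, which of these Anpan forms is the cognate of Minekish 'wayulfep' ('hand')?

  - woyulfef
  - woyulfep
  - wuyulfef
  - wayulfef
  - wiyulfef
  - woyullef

bakugub ~ vohuhuv — Minekish a corresponds to Anpan o after a consonant, before a consonant other than r, m, n, p, b, f, v.
humep ~ humef — Minekish p corresponds to Anpan f word-finally.
Applying these to Minekish 'wayulfep':
  wayulfep → woyulfep   (a→o after a consonant, before a consonant other than r, m, n, p, b, f, v)
  woyulfep → woyulfef   (p→f word-finally)
So the Anpan cognate is 'woyulfef'.

woyulfef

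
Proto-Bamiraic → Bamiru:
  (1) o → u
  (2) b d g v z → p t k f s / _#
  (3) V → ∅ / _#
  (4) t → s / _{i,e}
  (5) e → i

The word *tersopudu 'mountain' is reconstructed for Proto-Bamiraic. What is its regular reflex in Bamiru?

sirsupud

Bamiru: start from *tersopudu.
  rule 1 (vowel merger): tersopudu → tersupudu
  rule 2: no change — tersupudu
  rule 3 (apocope): tersupudu → tersupud
  rule 4 (palatalisation): tersupud → sersupud
  rule 5 (vowel merger): sersupud → sirsupud
  ⇒ Bamiru sirsupud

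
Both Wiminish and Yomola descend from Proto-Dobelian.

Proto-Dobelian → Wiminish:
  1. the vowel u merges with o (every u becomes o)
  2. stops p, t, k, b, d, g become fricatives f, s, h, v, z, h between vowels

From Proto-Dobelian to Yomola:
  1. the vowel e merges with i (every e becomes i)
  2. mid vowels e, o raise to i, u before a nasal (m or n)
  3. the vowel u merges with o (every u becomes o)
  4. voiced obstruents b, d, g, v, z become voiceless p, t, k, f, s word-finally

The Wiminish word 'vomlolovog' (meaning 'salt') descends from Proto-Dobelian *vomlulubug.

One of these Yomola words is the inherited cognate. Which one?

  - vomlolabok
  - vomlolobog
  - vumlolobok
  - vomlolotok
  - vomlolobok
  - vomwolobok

vomlolobok

Yomola: *vomlulubug
  vomlulubug (rule 1 does not apply)
  vomlulubug → vumlulubug   [pre-nasal raising]
  vumlulubug → vomlolobog   [vowel merger]
  vomlolobog → vomlolobok   [final devoicing]
  giving Yomola vomlolobok.
The other candidates each miss or misapply at least one Yomola change.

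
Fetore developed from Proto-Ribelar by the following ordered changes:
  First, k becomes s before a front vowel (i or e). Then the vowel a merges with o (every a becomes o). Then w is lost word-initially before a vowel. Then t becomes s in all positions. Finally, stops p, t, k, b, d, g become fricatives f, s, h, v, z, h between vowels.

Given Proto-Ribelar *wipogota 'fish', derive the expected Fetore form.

ifohoso

Fetore: *wipogota
  wipogota (rule 1 does not apply)
  wipogota → wipogoto   [vowel merger]
  wipogoto → ipogoto   [glide loss]
  ipogoto → ipogoso   [unconditioned shift]
  ipogoso → ifohoso   [intervocalic lenition]
  giving Fetore ifohoso.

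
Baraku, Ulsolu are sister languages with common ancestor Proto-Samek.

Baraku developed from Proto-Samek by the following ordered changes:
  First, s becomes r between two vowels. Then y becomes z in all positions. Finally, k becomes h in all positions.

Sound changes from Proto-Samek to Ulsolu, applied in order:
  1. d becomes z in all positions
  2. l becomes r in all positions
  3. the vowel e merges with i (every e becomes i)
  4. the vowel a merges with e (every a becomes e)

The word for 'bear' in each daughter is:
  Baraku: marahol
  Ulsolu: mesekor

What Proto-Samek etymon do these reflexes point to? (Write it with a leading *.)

Position 5: Baraku has h, Ulsolu has k. Ulsolu preserves k here (none of its changes turn any other segment into k), so the proto-segment is *k.
Position 3: Baraku has r, Ulsolu has s. Ulsolu preserves s here (none of its changes turn any other segment into s), so the proto-segment is *s.
Position 2: Baraku has a, Ulsolu has e. Baraku preserves a here (none of its changes turn any other segment into a), so the proto-segment is *a.
Continuing position by position gives *masakol; check it forward:
Baraku: *masakol
  masakol → marakol   [rhotacism]
  marakol (rule 2 does not apply)
  marakol → marahol   [unconditioned shift]
  giving Baraku marahol.
Ulsolu: start from *masakol.
  rule 1: no change — masakol
  rule 2 (unconditioned shift): masakol → masakor
  rule 3: no change — masakor
  rule 4 (vowel merger): masakor → mesekor
  ⇒ Ulsolu mesekor
Only *masakol yields all of Baraku marahol, Ulsolu mesekor.

*masakol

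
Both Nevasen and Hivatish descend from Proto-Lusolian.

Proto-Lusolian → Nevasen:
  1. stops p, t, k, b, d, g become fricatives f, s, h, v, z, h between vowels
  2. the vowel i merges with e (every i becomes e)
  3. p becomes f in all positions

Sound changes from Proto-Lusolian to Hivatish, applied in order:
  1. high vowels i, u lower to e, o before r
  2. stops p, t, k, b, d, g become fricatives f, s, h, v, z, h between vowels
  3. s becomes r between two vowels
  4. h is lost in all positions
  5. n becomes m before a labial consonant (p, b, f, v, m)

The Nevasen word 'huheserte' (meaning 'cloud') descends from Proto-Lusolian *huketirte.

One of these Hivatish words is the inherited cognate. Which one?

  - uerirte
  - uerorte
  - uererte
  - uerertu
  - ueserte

Hivatish: *huketirte
  huketirte → huketerte   [pre-rhotic lowering]
  huketerte → huheserte   [intervocalic lenition]
  huheserte → huhererte   [rhotacism]
  huhererte → uererte   [h-loss]
  uererte (rule 5 does not apply)
  giving Hivatish uererte.
The other candidates each miss or misapply at least one Hivatish change.

uererte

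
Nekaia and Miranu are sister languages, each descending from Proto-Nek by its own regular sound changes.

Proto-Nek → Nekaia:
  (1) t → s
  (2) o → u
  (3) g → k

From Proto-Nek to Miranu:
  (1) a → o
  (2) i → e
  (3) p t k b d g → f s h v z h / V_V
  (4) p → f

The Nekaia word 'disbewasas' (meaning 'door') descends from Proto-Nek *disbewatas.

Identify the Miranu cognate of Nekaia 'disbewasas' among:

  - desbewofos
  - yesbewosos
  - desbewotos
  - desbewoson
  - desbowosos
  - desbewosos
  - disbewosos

Miranu: *disbewatas > disbewotos > desbewotos > desbewosos  (by vowel merger, vowel merger, intervocalic lenition)
Only 'desbewosos' matches the regular Miranu development of *disbewatas.

desbewosos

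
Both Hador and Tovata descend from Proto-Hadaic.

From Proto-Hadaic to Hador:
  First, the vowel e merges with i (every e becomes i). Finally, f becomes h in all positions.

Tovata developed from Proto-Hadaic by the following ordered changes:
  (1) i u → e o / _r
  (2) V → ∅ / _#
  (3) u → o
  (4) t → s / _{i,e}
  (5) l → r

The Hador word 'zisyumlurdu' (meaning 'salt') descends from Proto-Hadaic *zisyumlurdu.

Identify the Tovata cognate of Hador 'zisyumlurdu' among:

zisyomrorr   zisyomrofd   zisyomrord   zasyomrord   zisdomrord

Tovata: *zisyumlurdu
  zisyumlurdu → zisyumlordu   [pre-rhotic lowering]
  zisyumlordu → zisyumlord   [apocope]
  zisyumlord → zisyomlord   [vowel merger]
  zisyomlord (rule 4 does not apply)
  zisyomlord → zisyomrord   [unconditioned shift]
  giving Tovata zisyomrord.

zisyomrord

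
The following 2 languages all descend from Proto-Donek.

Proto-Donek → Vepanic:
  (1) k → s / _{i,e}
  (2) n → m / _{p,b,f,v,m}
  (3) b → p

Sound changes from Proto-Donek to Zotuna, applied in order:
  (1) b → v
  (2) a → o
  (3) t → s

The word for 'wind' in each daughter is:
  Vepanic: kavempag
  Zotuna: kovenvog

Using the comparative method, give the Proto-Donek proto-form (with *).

*kavenbag

Position 6: Vepanic has p, Zotuna has v. Taking the neighbouring segments as reconstructed: Vepanic p could go back to *p or *b; Zotuna v could go back to *b or *v — the one source consistent with every daughter is *b.
Position 7: Vepanic has a, Zotuna has o. Vepanic preserves a here (none of its changes turn any other segment into a), so the proto-segment is *a.
Verify the candidate proto-form against each daughter:
Vepanic: *kavenbag > kavembag > kavempag  (by nasal place assimilation, unconditioned shift)
Zotuna: *kavenbag > kavenvag > kovenvog  (by unconditioned shift, vowel merger)
Only *kavenbag yields all of Vepanic kavempag, Zotuna kovenvog.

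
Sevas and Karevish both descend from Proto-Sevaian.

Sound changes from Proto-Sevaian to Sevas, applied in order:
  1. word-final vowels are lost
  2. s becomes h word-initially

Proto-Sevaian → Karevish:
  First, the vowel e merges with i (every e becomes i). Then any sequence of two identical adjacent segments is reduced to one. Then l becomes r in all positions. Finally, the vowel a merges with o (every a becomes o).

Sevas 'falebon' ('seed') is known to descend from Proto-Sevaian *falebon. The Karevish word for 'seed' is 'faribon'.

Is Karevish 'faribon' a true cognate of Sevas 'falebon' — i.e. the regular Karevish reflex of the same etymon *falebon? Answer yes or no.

no

Derive the expected Karevish reflex of *falebon:
Karevish: *falebon
  falebon → falibon   [vowel merger]
  falibon (rule 2 does not apply)
  falibon → faribon   [unconditioned shift]
  faribon → foribon   [vowel merger]
  giving Karevish foribon.
The regular Karevish reflex would be 'foribon', but the attested form is 'faribon'. The correspondence is irregular, so they are not cognates (the Karevish form has a different source).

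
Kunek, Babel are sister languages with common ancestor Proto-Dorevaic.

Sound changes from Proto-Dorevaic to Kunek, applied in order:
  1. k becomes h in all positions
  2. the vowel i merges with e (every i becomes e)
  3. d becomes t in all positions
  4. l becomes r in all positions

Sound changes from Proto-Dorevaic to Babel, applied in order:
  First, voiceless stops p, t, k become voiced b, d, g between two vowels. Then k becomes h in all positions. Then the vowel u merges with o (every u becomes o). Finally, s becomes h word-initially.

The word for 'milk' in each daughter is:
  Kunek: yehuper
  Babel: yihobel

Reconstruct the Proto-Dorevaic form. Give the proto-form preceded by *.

*yihupel

Position 7: Kunek has r, Babel has l. Babel preserves l here (none of its changes turn any other segment into l), so the proto-segment is *l.
Position 2: Kunek has e, Babel has i. Babel preserves i here (none of its changes turn any other segment into i), so the proto-segment is *i.
Position 5: Kunek has p, Babel has b. Kunek preserves p here (none of its changes turn any other segment into p), so the proto-segment is *p.
Continuing position by position gives *yihupel; check it forward:
Kunek: *yihupel > yehupel > yehuper  (by vowel merger, unconditioned shift)
Babel: start from *yihupel.
  rule 1 (intervocalic voicing): yihupel → yihubel
  rule 2: no change — yihubel
  rule 3 (vowel merger): yihubel → yihobel
  rule 4: no change — yihobel
  ⇒ Babel yihobel
*yihupel is the unique common source.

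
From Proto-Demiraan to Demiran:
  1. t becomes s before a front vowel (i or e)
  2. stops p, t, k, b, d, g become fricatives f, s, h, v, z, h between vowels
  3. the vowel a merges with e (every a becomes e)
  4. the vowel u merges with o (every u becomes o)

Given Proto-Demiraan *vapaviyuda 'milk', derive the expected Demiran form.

Demiran: start from *vapaviyuda.
  rule 1: no change — vapaviyuda
  rule 2 (intervocalic lenition): vapaviyuda → vafaviyuza
  rule 3 (vowel merger): vafaviyuza → vefeviyuze
  rule 4 (vowel merger): vefeviyuze → vefeviyoze
  ⇒ Demiran vefeviyoze

vefeviyoze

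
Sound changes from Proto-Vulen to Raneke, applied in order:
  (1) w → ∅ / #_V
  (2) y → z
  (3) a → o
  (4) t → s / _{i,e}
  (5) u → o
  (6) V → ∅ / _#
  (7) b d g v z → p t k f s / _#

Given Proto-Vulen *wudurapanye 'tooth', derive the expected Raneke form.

Raneke: start from *wudurapanye.
  rule 1 (glide loss): wudurapanye → udurapanye
  rule 2 (unconditioned shift): udurapanye → udurapanze
  rule 3 (vowel merger): udurapanze → uduroponze
  rule 4: no change — uduroponze
  rule 5 (vowel merger): uduroponze → odoroponze
  rule 6 (apocope): odoroponze → odoroponz
  rule 7 (final devoicing): odoroponz → odoropons
  ⇒ Raneke odoropons

odoropons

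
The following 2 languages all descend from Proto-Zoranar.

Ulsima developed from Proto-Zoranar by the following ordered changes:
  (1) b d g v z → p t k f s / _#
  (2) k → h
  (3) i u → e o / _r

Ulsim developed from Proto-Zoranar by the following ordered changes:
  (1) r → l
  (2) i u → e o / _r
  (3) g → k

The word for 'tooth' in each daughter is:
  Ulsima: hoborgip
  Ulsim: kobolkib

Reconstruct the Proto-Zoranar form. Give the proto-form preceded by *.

Position 8: Ulsima has p, Ulsim has b. Ulsim preserves b here (none of its changes turn any other segment into b), so the proto-segment is *b.
Position 6: Ulsima has g, Ulsim has k. Ulsima preserves g here (none of its changes turn any other segment into g), so the proto-segment is *g.
Position 1: Ulsima has h, Ulsim has k. Taking the neighbouring segments as reconstructed: Ulsima h could go back to *k or *h; Ulsim k could go back to *k or *g — the one source consistent with every daughter is *k.
Verify the candidate proto-form against each daughter:
Ulsima: start from *koborgib.
  rule 1 (final devoicing): koborgib → koborgip
  rule 2 (unconditioned shift): koborgip → hoborgip
  rule 3: no change — hoborgip
  ⇒ Ulsima hoborgip
Ulsim: start from *koborgib.
  rule 1 (unconditioned shift): koborgib → kobolgib
  rule 2: no change — kobolgib
  rule 3 (unconditioned shift): kobolgib → kobolkib
  ⇒ Ulsim kobolkib
No other proto-form is consistent with every reflex, so the reconstruction is *koborgib.

*koborgib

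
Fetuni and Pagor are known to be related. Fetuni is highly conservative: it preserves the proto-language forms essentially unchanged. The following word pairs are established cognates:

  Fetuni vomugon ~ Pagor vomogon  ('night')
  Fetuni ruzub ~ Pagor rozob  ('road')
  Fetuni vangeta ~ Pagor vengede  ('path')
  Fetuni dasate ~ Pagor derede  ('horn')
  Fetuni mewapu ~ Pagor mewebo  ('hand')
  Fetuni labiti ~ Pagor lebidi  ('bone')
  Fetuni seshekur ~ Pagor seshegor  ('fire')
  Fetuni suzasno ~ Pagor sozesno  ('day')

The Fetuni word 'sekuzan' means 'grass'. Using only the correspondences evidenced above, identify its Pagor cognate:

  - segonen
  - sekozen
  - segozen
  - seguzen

seshekur ~ seshegor — Fetuni k corresponds to Pagor g between vowels (before a back vowel).
vomugon ~ vomogon, ruzub ~ rozob — Fetuni u corresponds to Pagor o after a consonant, before a consonant other than r, m, n, p, b, f, v.
vangeta ~ vengede — Fetuni a corresponds to Pagor e after a consonant, before a nasal.
Applying these to Fetuni 'sekuzan':
  sekuzan → seguzan   (k→g between vowels (before a back vowel))
  seguzan → segozan   (u→o after a consonant, before a consonant other than r, m, n, p, b, f, v)
  segozan → segozen   (a→e after a consonant, before a nasal)
So the Pagor cognate is 'segozen'.

segozen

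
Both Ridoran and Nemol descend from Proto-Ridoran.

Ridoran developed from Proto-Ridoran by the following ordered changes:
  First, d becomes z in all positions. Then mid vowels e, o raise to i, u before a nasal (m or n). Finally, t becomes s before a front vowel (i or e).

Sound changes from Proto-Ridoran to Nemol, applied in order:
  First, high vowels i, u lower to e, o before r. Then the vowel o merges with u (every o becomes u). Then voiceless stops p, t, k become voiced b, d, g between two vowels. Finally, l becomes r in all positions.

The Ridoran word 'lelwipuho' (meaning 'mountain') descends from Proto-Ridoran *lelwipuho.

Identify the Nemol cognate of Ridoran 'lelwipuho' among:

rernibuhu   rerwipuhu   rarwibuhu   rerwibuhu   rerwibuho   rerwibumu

rerwibuhu

Nemol: *lelwipuho > lelwipuhu > lelwibuhu > rerwibuhu  (by vowel merger, intervocalic voicing, unconditioned shift)
The other candidates each miss or misapply at least one Nemol change.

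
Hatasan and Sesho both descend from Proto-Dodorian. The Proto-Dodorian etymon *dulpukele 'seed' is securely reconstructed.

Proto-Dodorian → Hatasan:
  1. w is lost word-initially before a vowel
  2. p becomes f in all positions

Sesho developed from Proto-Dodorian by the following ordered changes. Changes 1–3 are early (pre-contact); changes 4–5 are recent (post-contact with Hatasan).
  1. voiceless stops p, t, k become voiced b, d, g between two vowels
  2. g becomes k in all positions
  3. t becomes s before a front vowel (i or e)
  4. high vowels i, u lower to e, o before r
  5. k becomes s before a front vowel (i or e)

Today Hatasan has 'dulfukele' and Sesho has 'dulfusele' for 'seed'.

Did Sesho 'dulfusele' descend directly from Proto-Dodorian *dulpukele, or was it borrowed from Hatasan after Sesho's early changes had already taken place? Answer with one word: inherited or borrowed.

If inherited, *dulpukele would pass through all of Sesho's changes:
Sesho: start from *dulpukele.
  rule 1 (intervocalic voicing): dulpukele → dulpugele
  rule 2 (unconditioned shift): dulpugele → dulpukele
  rule 3: no change — dulpukele
  rule 4: no change — dulpukele
  rule 5 (palatalisation): dulpukele → dulpusele
  ⇒ Sesho dulpusele
If borrowed from Hatasan 'dulfukele' after the early changes, it would undergo only the recent ones:
  rule 4 (pre-rhotic lowering): no change (dulfukele)
  rule 5 (palatalisation): dulfukele → dulfusele
  ⇒ as a loan: dulfusele
Sesho 'dulfusele' matches the loan outcome 'dulfusele', not the inherited 'dulpusele' — it skipped the early Sesho changes, so it was borrowed from Hatasan.

borrowed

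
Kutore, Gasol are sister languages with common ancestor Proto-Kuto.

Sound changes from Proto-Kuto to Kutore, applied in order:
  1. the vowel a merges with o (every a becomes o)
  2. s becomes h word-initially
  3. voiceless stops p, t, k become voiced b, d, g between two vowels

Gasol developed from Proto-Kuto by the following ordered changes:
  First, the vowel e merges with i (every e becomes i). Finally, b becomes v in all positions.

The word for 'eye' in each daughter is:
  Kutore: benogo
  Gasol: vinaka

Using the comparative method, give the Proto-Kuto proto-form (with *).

Position 6: Kutore has o, Gasol has a. Gasol preserves a here (none of its changes turn any other segment into a), so the proto-segment is *a.
Position 1: Kutore has b, Gasol has v. Taking the neighbouring segments as reconstructed: Kutore b can only go back to *b; Gasol v could go back to *b or *v — the one source consistent with every daughter is *b.
Continuing position by position gives *benaka; check it forward:
Kutore: *benaka > benoko > benogo  (by vowel merger, intervocalic voicing)
Gasol: start from *benaka.
  rule 1 (vowel merger): benaka → binaka
  rule 2 (unconditioned shift): binaka → vinaka
  ⇒ Gasol vinaka
*benaka is the unique common source.

*benaka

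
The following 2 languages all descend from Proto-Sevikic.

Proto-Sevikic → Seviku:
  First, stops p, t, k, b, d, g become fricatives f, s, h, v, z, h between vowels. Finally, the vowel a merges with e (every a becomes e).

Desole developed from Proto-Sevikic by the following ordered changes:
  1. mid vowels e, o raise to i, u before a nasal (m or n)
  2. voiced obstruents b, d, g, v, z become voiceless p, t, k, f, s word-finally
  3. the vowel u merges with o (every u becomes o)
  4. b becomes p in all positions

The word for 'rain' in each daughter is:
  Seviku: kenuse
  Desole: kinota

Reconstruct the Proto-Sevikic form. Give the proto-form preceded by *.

*kenuta

Position 4: Seviku has u, Desole has o. Seviku preserves u here (none of its changes turn any other segment into u), so the proto-segment is *u.
Position 2: Seviku has e, Desole has i. Taking the neighbouring segments as reconstructed: Seviku e could go back to *a or *e; Desole i could go back to *e or *i — the one source consistent with every daughter is *e.
This points to *kenuta. Verify forward in each daughter:
Seviku: start from *kenuta.
  rule 1 (intervocalic lenition): kenuta → kenusa
  rule 2 (vowel merger): kenusa → kenuse
  ⇒ Seviku kenuse
Desole: *kenuta > kinuta > kinota  (by pre-nasal raising, vowel merger)
*kenuta is the unique common source.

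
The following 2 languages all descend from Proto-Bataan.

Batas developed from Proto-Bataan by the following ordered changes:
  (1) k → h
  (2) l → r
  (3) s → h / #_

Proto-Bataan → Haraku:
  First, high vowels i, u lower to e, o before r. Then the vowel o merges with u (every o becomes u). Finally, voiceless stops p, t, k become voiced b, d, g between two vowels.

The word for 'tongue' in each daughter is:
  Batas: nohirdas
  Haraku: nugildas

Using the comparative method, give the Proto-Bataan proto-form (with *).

*nokildas

Position 3: Batas has h, Haraku has g. Taking the neighbouring segments as reconstructed: Batas h could go back to *k or *h; Haraku g could go back to *k or *g — the one source consistent with every daughter is *k.
Position 2: Batas has o, Haraku has u. Batas preserves o here (none of its changes turn any other segment into o), so the proto-segment is *o.
This points to *nokildas. Verify forward in each daughter:
Batas: *nokildas
  nokildas → nohildas   [unconditioned shift]
  nohildas → nohirdas   [unconditioned shift]
  nohirdas (rule 3 does not apply)
  giving Batas nohirdas.
Haraku: *nokildas
  nokildas (rule 1 does not apply)
  nokildas → nukildas   [vowel merger]
  nukildas → nugildas   [intervocalic voicing]
  giving Haraku nugildas.
No other proto-form is consistent with every reflex, so the reconstruction is *nokildas.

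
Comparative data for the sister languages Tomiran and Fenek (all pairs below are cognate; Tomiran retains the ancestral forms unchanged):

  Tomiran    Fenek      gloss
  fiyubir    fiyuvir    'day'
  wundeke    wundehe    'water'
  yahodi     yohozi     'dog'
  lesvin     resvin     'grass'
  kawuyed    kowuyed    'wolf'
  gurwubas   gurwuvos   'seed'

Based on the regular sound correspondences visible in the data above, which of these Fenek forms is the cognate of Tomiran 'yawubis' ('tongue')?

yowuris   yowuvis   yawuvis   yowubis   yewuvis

yowuvis

yahodi ~ yohozi, kawuyed ~ kowuyed — Tomiran a corresponds to Fenek o after a consonant, before a consonant other than r, m, n, p, b, f, v.
fiyubir ~ fiyuvir — Tomiran b corresponds to Fenek v between vowels (before a front vowel).
Applying these to Tomiran 'yawubis':
  yawubis → yowubis   (a→o after a consonant, before a consonant other than r, m, n, p, b, f, v)
  yowubis → yowuvis   (b→v between vowels (before a front vowel))
So the Fenek cognate is 'yowuvis'.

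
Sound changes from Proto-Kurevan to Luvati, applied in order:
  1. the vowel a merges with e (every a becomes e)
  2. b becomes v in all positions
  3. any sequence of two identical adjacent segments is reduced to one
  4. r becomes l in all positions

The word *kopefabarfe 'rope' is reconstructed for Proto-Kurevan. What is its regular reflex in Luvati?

Luvati: *kopefabarfe > kopefeberfe > kopefeverfe > kopefevelfe  (by vowel merger, unconditioned shift, unconditioned shift)

kopefevelfe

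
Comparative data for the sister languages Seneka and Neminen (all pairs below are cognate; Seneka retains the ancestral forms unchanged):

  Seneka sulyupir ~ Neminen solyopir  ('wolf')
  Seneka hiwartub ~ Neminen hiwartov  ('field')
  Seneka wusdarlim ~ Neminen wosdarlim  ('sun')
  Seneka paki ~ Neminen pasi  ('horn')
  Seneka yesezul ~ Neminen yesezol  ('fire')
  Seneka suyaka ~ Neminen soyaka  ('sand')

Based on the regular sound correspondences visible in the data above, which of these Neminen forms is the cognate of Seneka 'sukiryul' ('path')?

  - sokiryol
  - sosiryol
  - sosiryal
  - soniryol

sosiryol

sulyupir ~ solyopir, wusdarlim ~ wosdarlim — Seneka u corresponds to Neminen o after a consonant, before a consonant other than r, m, n, p, b, f, v.
paki ~ pasi — Seneka k corresponds to Neminen s between vowels (before a front vowel).
Applying these to Seneka 'sukiryul':
  sukiryul → sokiryul   (u→o after a consonant, before a consonant other than r, m, n, p, b, f, v)
  sokiryul → sosiryul   (k→s between vowels (before a front vowel))
  sosiryul → sosiryol   (u→o after a consonant, before a consonant other than r, m, n, p, b, f, v)
So the Neminen cognate is 'sosiryol'.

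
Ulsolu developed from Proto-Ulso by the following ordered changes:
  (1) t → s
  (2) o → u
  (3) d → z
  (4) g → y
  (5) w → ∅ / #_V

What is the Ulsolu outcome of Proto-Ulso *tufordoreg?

Ulsolu: start from *tufordoreg.
  rule 1 (unconditioned shift): tufordoreg → sufordoreg
  rule 2 (vowel merger): sufordoreg → sufurdureg
  rule 3 (unconditioned shift): sufurdureg → sufurzureg
  rule 4 (unconditioned shift): sufurzureg → sufurzurey
  rule 5: no change — sufurzurey
  ⇒ Ulsolu sufurzurey

sufurzurey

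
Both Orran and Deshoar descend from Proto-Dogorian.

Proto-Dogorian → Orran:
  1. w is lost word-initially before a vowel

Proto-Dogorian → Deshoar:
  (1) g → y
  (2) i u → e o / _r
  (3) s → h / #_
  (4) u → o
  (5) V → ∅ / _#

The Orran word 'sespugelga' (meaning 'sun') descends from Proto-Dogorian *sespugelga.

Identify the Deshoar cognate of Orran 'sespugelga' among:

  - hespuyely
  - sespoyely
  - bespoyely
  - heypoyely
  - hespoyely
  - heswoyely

Deshoar: start from *sespugelga.
  rule 1 (unconditioned shift): sespugelga → sespuyelya
  rule 2: no change — sespuyelya
  rule 3 (debuccalisation): sespuyelya → hespuyelya
  rule 4 (vowel merger): hespuyelya → hespoyelya
  rule 5 (apocope): hespoyelya → hespoyely
  ⇒ Deshoar hespoyely
The other candidates each miss or misapply at least one Deshoar change.

hespoyely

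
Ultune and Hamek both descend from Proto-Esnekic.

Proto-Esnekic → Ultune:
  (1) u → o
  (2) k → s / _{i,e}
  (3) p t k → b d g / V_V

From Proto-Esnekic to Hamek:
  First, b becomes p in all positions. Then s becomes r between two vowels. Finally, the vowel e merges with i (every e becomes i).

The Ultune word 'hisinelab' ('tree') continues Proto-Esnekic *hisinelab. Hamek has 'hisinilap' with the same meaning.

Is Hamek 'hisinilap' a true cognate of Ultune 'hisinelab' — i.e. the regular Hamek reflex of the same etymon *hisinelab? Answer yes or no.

no

Derive the expected Hamek reflex of *hisinelab:
Hamek: *hisinelab
  hisinelab → hisinelap   [unconditioned shift]
  hisinelap → hirinelap   [rhotacism]
  hirinelap → hirinilap   [vowel merger]
  giving Hamek hirinilap.
The regular Hamek reflex would be 'hirinilap', but the attested form is 'hisinilap'. The correspondence is irregular, so they are not cognates (the Hamek form has a different source).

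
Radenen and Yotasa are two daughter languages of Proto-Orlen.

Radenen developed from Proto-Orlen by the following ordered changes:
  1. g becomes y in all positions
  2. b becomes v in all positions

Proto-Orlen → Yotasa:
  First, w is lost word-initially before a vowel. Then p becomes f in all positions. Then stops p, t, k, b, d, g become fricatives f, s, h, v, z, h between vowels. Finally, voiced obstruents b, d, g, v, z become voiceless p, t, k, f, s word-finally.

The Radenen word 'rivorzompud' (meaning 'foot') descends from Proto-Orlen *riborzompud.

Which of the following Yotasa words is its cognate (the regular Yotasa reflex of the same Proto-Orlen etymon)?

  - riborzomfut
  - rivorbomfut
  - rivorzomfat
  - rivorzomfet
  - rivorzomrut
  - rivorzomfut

rivorzomfut

Yotasa: start from *riborzompud.
  rule 1: no change — riborzompud
  rule 2 (unconditioned shift): riborzompud → riborzomfud
  rule 3 (intervocalic lenition): riborzomfud → rivorzomfud
  rule 4 (final devoicing): rivorzomfud → rivorzomfut
  ⇒ Yotasa rivorzomfut
Among the options, 'rivorzomfut' alone shows every Yotasa change applied in order.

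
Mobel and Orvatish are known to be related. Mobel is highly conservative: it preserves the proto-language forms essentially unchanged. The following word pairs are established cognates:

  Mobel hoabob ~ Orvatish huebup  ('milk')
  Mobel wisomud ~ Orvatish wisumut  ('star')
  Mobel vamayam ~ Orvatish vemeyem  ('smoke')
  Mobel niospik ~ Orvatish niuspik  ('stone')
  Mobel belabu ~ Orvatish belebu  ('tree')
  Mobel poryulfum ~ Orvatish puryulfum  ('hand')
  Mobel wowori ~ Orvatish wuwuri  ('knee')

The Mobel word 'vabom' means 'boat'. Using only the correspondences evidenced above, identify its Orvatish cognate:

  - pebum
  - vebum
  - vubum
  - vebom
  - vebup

vebum

belabu ~ belebu — Mobel a corresponds to Orvatish e after a consonant, before a labial obstruent.
wisomud ~ wisumut — Mobel o corresponds to Orvatish u after a consonant, before a nasal.
Applying these to Mobel 'vabom':
  vabom → vebom   (a→e after a consonant, before a labial obstruent)
  vebom → vebum   (o→u after a consonant, before a nasal)
So the Orvatish cognate is 'vebum'.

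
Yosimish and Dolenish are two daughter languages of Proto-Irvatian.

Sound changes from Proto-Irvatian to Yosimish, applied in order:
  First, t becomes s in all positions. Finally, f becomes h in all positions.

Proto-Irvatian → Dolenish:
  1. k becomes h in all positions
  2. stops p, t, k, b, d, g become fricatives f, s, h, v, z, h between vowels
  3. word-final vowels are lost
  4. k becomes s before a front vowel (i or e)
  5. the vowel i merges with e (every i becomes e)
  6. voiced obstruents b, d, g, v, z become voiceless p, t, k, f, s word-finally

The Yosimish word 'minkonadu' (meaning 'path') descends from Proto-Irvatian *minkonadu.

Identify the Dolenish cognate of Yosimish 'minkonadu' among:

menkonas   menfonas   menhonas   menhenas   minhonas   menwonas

Dolenish: *minkonadu > minhonadu > minhonazu > minhonaz > menhonaz > menhonas  (by unconditioned shift, intervocalic lenition, apocope, vowel merger, final devoicing)
Among the options, 'menhonas' alone shows every Dolenish change applied in order.

menhonas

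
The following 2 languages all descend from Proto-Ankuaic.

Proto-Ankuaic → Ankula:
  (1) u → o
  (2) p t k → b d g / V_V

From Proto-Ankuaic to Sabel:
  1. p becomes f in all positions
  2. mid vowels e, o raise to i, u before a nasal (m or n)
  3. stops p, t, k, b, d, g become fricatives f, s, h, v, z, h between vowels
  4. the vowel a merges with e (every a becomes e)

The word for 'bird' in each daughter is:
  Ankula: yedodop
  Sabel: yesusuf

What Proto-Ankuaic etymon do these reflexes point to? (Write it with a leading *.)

*yetutup

Position 4: Ankula has o, Sabel has u. Taking the neighbouring segments as reconstructed: Ankula o could go back to *o or *u; Sabel u can only go back to *u — the one source consistent with every daughter is *u.
Position 6: Ankula has o, Sabel has u. Taking the neighbouring segments as reconstructed: Ankula o could go back to *o or *u; Sabel u can only go back to *u — the one source consistent with every daughter is *u.
Continuing position by position gives *yetutup; check it forward:
Ankula: *yetutup
  yetutup → yetotop   [vowel merger]
  yetotop → yedodop   [intervocalic voicing]
  giving Ankula yedodop.
Sabel: start from *yetutup.
  rule 1 (unconditioned shift): yetutup → yetutuf
  rule 2: no change — yetutuf
  rule 3 (intervocalic lenition): yetutuf → yesusuf
  rule 4: no change — yesusuf
  ⇒ Sabel yesusuf
No other proto-form is consistent with every reflex, so the reconstruction is *yetutup.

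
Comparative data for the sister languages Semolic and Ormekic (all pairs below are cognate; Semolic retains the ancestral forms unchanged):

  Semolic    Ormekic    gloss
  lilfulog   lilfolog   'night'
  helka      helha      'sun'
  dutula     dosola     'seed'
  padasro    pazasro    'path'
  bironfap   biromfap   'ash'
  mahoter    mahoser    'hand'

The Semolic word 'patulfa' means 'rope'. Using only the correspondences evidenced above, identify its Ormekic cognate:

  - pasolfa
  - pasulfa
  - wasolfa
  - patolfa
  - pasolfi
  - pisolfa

pasolfa

dutula ~ dosola — Semolic t corresponds to Ormekic s between vowels (before a back vowel).
lilfulog ~ lilfolog, dutula ~ dosola — Semolic u corresponds to Ormekic o after a consonant, before a consonant other than r, m, n, p, b, f, v.
Applying these to Semolic 'patulfa':
  patulfa → pasulfa   (t→s between vowels (before a back vowel))
  pasulfa → pasolfa   (u→o after a consonant, before a consonant other than r, m, n, p, b, f, v)
So the Ormekic cognate is 'pasolfa'.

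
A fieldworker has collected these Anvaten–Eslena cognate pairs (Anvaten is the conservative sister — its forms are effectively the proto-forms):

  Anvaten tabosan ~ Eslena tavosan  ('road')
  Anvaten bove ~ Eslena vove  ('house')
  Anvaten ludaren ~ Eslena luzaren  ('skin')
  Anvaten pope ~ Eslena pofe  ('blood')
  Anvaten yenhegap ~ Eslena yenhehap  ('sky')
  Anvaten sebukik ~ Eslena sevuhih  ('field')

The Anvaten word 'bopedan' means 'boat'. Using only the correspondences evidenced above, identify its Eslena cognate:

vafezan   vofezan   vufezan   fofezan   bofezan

bove ~ vove — Anvaten b corresponds to Eslena v word-initially before a back vowel.
pope ~ pofe — Anvaten p corresponds to Eslena f between vowels (before a front vowel).
ludaren ~ luzaren — Anvaten d corresponds to Eslena z between vowels (before a back vowel).
Applying these to Anvaten 'bopedan':
  bopedan → vopedan   (b→v word-initially before a back vowel)
  vopedan → vofedan   (p→f between vowels (before a front vowel))
  vofedan → vofezan   (d→z between vowels (before a back vowel))
So the Eslena cognate is 'vofezan'.

vofezan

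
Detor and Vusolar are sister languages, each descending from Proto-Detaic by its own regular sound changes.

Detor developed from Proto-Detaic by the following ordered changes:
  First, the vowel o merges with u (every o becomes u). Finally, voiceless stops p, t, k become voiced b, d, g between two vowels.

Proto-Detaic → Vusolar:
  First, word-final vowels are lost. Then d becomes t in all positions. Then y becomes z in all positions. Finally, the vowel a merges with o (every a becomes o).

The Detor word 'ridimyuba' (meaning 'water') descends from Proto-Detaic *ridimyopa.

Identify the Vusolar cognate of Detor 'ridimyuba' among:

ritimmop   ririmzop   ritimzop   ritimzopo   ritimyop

ritimzop

Vusolar: start from *ridimyopa.
  rule 1 (apocope): ridimyopa → ridimyop
  rule 2 (unconditioned shift): ridimyop → ritimyop
  rule 3 (unconditioned shift): ritimyop → ritimzop
  rule 4: no change — ritimzop
  ⇒ Vusolar ritimzop
The other candidates each miss or misapply at least one Vusolar change.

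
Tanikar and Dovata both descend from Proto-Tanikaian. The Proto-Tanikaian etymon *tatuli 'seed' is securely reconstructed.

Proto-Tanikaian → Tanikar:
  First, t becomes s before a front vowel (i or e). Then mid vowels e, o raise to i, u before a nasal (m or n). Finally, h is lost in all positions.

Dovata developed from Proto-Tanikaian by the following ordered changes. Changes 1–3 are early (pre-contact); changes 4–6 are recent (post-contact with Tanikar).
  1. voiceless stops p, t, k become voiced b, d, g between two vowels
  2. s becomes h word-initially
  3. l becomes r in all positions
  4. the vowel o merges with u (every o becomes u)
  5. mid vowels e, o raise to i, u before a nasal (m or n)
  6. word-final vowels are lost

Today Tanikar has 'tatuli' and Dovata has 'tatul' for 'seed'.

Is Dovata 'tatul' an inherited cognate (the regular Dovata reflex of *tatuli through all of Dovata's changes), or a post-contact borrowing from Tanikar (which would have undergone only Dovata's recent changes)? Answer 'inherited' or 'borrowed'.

If inherited, *tatuli would pass through all of Dovata's changes:
Dovata: *tatuli
  tatuli → taduli   [intervocalic voicing]
  taduli (rule 2 does not apply)
  taduli → taduri   [unconditioned shift]
  taduri (rule 4 does not apply)
  taduri (rule 5 does not apply)
  taduri → tadur   [apocope]
  giving Dovata tadur.
If borrowed from Tanikar 'tatuli' after the early changes, it would undergo only the recent ones:
  rule 4 (vowel merger): no change (tatuli)
  rule 5 (pre-nasal raising): no change (tatuli)
  rule 6 (apocope): tatuli → tatul
  ⇒ as a loan: tatul
Dovata 'tatul' matches the loan outcome 'tatul', not the inherited 'tadur' — it skipped the early Dovata changes, so it was borrowed from Tanikar.

borrowed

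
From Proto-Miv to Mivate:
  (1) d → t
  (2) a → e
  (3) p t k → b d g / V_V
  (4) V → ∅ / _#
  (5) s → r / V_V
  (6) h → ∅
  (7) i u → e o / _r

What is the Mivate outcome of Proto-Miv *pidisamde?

pideremt

Mivate: *pidisamde > pitisamte > pitisemte > pidisemte > pidisemt > pidiremt > pideremt  (by unconditioned shift, vowel merger, intervocalic voicing, apocope, rhotacism, pre-rhotic lowering)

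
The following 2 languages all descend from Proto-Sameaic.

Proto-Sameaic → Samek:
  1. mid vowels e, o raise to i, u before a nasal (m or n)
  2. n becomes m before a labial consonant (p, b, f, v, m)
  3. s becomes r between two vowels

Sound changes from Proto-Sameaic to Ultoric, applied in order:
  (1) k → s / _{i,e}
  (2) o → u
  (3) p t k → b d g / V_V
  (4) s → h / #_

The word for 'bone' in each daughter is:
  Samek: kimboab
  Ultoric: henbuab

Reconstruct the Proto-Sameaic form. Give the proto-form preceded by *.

Position 1: Samek has k, Ultoric has h. Samek preserves k here (none of its changes turn any other segment into k), so the proto-segment is *k.
Position 3: Samek has m, Ultoric has n. Ultoric preserves n here (none of its changes turn any other segment into n), so the proto-segment is *n.
Continuing position by position gives *kenboab; check it forward:
Samek: start from *kenboab.
  rule 1 (pre-nasal raising): kenboab → kinboab
  rule 2 (nasal place assimilation): kinboab → kimboab
  rule 3: no change — kimboab
  ⇒ Samek kimboab
Ultoric: *kenboab > senboab > senbuab > henbuab  (by palatalisation, vowel merger, debuccalisation)
Only *kenboab yields all of Samek kimboab, Ultoric henbuab.

*kenboab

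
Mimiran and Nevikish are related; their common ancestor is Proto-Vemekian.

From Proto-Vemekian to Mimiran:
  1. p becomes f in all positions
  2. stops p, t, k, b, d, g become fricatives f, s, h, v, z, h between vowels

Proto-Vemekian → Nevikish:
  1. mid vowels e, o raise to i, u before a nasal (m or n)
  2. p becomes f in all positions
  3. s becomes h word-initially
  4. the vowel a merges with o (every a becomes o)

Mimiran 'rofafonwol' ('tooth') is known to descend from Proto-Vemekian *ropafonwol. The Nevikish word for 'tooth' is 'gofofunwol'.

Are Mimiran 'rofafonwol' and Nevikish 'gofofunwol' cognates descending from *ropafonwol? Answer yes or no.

Derive the expected Nevikish reflex of *ropafonwol:
Nevikish: *ropafonwol
  ropafonwol → ropafunwol   [pre-nasal raising]
  ropafunwol → rofafunwol   [unconditioned shift]
  rofafunwol (rule 3 does not apply)
  rofafunwol → rofofunwol   [vowel merger]
  giving Nevikish rofofunwol.
The regular Nevikish reflex would be 'rofofunwol', but the attested form is 'gofofunwol'. The correspondence is irregular, so they are not cognates (the Nevikish form has a different source).

no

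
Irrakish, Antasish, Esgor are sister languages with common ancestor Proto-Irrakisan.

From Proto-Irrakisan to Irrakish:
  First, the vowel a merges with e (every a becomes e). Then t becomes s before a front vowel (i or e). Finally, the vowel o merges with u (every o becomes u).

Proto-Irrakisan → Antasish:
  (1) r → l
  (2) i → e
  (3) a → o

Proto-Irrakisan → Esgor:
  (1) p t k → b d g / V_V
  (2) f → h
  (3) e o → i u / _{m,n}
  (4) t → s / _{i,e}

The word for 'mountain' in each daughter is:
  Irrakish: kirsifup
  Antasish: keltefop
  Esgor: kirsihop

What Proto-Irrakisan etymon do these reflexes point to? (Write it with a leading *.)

*kirtifop

Position 2: Irrakish has i, Antasish has e, Esgor has i. Irrakish preserves i here (none of its changes turn any other segment into i), so the proto-segment is *i.
Position 5: Irrakish has i, Antasish has e, Esgor has i. Irrakish preserves i here (none of its changes turn any other segment into i), so the proto-segment is *i.
Continuing position by position gives *kirtifop; check it forward:
Irrakish: *kirtifop
  kirtifop (rule 1 does not apply)
  kirtifop → kirsifop   [palatalisation]
  kirsifop → kirsifup   [vowel merger]
  giving Irrakish kirsifup.
Antasish: start from *kirtifop.
  rule 1 (unconditioned shift): kirtifop → kiltifop
  rule 2 (vowel merger): kiltifop → keltefop
  rule 3: no change — keltefop
  ⇒ Antasish keltefop
Esgor: *kirtifop
  kirtifop (rule 1 does not apply)
  kirtifop → kirtihop   [unconditioned shift]
  kirtihop (rule 3 does not apply)
  kirtihop → kirsihop   [palatalisation]
  giving Esgor kirsihop.
No other proto-form is consistent with every reflex, so the reconstruction is *kirtifop.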